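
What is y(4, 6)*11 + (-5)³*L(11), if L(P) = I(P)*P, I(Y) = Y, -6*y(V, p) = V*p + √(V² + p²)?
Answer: -15169 - 11*√13/3 ≈ -15182.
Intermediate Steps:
y(V, p) = -√(V² + p²)/6 - V*p/6 (y(V, p) = -(V*p + √(V² + p²))/6 = -(√(V² + p²) + V*p)/6 = -√(V² + p²)/6 - V*p/6)
L(P) = P² (L(P) = P*P = P²)
y(4, 6)*11 + (-5)³*L(11) = (-√(4² + 6²)/6 - ⅙*4*6)*11 + (-5)³*11² = (-√(16 + 36)/6 - 4)*11 - 125*121 = (-√13/3 - 4)*11 - 15125 = (-4 - √13/3)*11 - 15125 = (-44 - 11*√13/3) - 15125 = -15169 - 11*√13/3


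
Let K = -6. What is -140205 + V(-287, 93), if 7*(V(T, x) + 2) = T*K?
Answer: -139961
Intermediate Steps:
V(T, x) = -2 - 6*T/7 (V(T, x) = -2 + (T*(-6))/7 = -2 + (-6*T)/7 = -2 - 6*T/7)
-140205 + V(-287, 93) = -140205 + (-2 - 6/7*(-287)) = -140205 + (-2 + 246) = -140205 + 244 = -139961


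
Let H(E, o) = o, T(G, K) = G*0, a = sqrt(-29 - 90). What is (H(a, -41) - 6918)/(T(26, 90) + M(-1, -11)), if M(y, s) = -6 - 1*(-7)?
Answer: -6959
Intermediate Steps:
a = I*sqrt(119) (a = sqrt(-119) = I*sqrt(119) ≈ 10.909*I)
T(G, K) = 0
M(y, s) = 1 (M(y, s) = -6 + 7 = 1)
(H(a, -41) - 6918)/(T(26, 90) + M(-1, -11)) = (-41 - 6918)/(0 + 1) = -6959/1 = -6959*1 = -6959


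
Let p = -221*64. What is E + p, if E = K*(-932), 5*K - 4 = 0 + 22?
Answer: -94952/5 ≈ -18990.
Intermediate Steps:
K = 26/5 (K = 4/5 + (0 + 22)/5 = 4/5 + (1/5)*22 = 4/5 + 22/5 = 26/5 ≈ 5.2000)
E = -24232/5 (E = (26/5)*(-932) = -24232/5 ≈ -4846.4)
p = -14144
E + p = -24232/5 - 14144 = -94952/5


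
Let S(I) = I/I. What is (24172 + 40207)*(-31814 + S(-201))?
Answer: -2048089127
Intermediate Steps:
S(I) = 1
(24172 + 40207)*(-31814 + S(-201)) = (24172 + 40207)*(-31814 + 1) = 64379*(-31813) = -2048089127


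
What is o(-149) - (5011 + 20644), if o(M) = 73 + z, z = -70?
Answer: -25652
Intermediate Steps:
o(M) = 3 (o(M) = 73 - 70 = 3)
o(-149) - (5011 + 20644) = 3 - (5011 + 20644) = 3 - 1*25655 = 3 - 25655 = -25652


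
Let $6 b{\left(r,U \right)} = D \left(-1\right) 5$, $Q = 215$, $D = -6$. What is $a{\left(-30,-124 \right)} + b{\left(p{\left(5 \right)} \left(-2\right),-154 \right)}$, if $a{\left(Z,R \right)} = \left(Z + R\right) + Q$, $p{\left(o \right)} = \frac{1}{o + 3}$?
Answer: $66$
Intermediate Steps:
$p{\left(o \right)} = \frac{1}{3 + o}$
$b{\left(r,U \right)} = 5$ ($b{\left(r,U \right)} = \frac{\left(-6\right) \left(-1\right) 5}{6} = \frac{6 \cdot 5}{6} = \frac{1}{6} \cdot 30 = 5$)
$a{\left(Z,R \right)} = 215 + R + Z$ ($a{\left(Z,R \right)} = \left(Z + R\right) + 215 = \left(R + Z\right) + 215 = 215 + R + Z$)
$a{\left(-30,-124 \right)} + b{\left(p{\left(5 \right)} \left(-2\right),-154 \right)} = \left(215 - 124 - 30\right) + 5 = 61 + 5 = 66$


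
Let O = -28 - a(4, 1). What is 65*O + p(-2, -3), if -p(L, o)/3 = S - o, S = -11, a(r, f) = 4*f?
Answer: -2056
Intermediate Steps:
p(L, o) = 33 + 3*o (p(L, o) = -3*(-11 - o) = 33 + 3*o)
O = -32 (O = -28 - 4 = -32)
65*O + p(-2, -3) = 65*(-32) + (33 + 3*(-3)) = -2080 + (33 - 9) = -2080 + 24 = -2056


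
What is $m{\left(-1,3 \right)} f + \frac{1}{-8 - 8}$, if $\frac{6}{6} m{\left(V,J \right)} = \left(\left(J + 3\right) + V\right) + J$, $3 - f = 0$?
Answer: $\frac{383}{16} \approx 23.938$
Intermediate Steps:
$f = 3$ ($f = 3 - 0 = 3 + 0 = 3$)
$m{\left(V,J \right)} = 3 + V + 2 J$ ($m{\left(V,J \right)} = \left(\left(J + 3\right) + V\right) + J = \left(\left(3 + J\right) + V\right) + J = \left(3 + J + V\right) + J = 3 + V + 2 J$)
$m{\left(-1,3 \right)} f + \frac{1}{-8 - 8} = \left(3 - 1 + 2 \cdot 3\right) 3 + \frac{1}{-8 - 8} = \left(3 - 1 + 6\right) 3 + \frac{1}{-16} = 8 \cdot 3 - \frac{1}{16} = 24 - \frac{1}{16} = \frac{383}{16}$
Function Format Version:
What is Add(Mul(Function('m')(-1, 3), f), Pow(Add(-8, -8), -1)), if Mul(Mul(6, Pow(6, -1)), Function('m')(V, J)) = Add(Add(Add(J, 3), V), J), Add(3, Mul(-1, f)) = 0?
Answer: Rational(383, 16) ≈ 23.938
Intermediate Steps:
f = 3 (f = Add(3, Mul(-1, 0)) = Add(3, 0) = 3)
Function('m')(V, J) = Add(3, V, Mul(2, J)) (Function('m')(V, J) = Add(Add(Add(J, 3), V), J) = Add(Add(Add(3, J), V), J) = Add(Add(3, J, V), J) = Add(3, V, Mul(2, J)))
Add(Mul(Function('m')(-1, 3), f), Pow(Add(-8, -8), -1)) = Add(Mul(Add(3, -1, Mul(2, 3)), 3), Pow(Add(-8, -8), -1)) = Add(Mul(Add(3, -1, 6), 3), Pow(-16, -1)) = Add(Mul(8, 3), Rational(-1, 16)) = Add(24, Rational(-1, 16)) = Rational(383, 16)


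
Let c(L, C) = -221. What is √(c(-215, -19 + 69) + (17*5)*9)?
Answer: 4*√34 ≈ 23.324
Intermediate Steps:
√(c(-215, -19 + 69) + (17*5)*9) = √(-221 + (17*5)*9) = √(-221 + 85*9) = √(-221 + 765) = √544 = 4*√34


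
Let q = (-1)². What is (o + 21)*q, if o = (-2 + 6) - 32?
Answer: -7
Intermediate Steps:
q = 1
o = -28 (o = 4 - 32 = -28)
(o + 21)*q = (-28 + 21)*1 = -7*1 = -7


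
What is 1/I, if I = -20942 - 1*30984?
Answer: -1/51926 ≈ -1.9258e-5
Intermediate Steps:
I = -51926 (I = -20942 - 30984 = -51926)
1/I = 1/(-51926) = -1/51926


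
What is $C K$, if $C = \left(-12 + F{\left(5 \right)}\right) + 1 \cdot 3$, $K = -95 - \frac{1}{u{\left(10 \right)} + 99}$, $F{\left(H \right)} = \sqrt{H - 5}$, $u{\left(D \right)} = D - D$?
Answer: $\frac{9406}{11} \approx 855.09$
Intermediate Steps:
$u{\left(D \right)} = 0$
$F{\left(H \right)} = \sqrt{-5 + H}$
$K = - \frac{9406}{99}$ ($K = -95 - \frac{1}{0 + 99} = -95 - \frac{1}{99} = - \frac{9406}{99} \approx -95.01$)
$C = -9$ ($C = \left(-12 + \sqrt{-5 + 5}\right) + 1 \cdot 3 = \left(-12 + \sqrt{0}\right) + 3 = \left(-12 + 0\right) + 3 = -12 + 3 = -9$)
$C K = \left(-9\right) \left(- \frac{9406}{99}\right) = \frac{9406}{11}$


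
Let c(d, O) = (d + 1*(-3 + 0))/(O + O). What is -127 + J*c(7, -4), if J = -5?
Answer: -249/2 ≈ -124.50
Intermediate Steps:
c(d, O) = (-3 + d)/(2*O) (c(d, O) = (d + 1*(-3))/((2*O)) = (d - 3)*(1/(2*O)) = (-3 + d)*(1/(2*O)) = (-3 + d)/(2*O))
-127 + J*c(7, -4) = -127 - 5*(-3 + 7)/(2*(-4)) = -127 - 5*(-1)*4/(2*4) = -127 - 5*(-½) = -127 + 5/2 = -249/2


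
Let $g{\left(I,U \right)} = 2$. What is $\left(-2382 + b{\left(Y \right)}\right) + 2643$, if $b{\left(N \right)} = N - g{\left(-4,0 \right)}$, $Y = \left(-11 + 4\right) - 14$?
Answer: $238$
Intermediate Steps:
$Y = -21$ ($Y = -7 - 14 = -21$)
$b{\left(N \right)} = -2 + N$ ($b{\left(N \right)} = N - 2 = -2 + N$)
$\left(-2382 + b{\left(Y \right)}\right) + 2643 = \left(-2382 - 23\right) + 2643 = -2405 + 2643 = 238$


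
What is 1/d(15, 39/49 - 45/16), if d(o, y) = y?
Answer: -784/1581 ≈ -0.49589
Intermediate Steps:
1/d(15, 39/49 - 45/16) = 1/(39/49 - 45/16) = 1/(-1581/784) = -784/1581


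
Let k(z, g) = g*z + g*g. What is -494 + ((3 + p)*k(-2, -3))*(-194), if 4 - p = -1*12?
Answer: -55784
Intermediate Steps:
p = 16 (p = 4 - (-1)*12 = 4 - 1*(-12) = 4 + 12 = 16)
k(z, g) = g**2 + g*z (k(z, g) = g*z + g**2 = g**2 + g*z)
-494 + ((3 + p)*k(-2, -3))*(-194) = -494 + ((3 + 16)*(-3*(-3 - 2)))*(-194) = -494 + (19*(-3*(-5)))*(-194) = -494 + (19*15)*(-194) = -494 + 285*(-194) = -494 - 55290 = -55784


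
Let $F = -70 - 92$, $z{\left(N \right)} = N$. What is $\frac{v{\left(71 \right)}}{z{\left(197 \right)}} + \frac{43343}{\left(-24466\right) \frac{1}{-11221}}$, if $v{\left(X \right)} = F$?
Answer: $\frac{95807341699}{4819802} \approx 19878.0$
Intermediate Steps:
$F = -162$
$v{\left(X \right)} = -162$
$\frac{v{\left(71 \right)}}{z{\left(197 \right)}} + \frac{43343}{\left(-24466\right) \frac{1}{-11221}} = - \frac{162}{197} + \frac{43343}{\left(-24466\right) \frac{1}{-11221}} = \left(-162\right) \frac{1}{197} + \frac{43343}{\left(-24466\right) \left(- \frac{1}{11221}\right)} = - \frac{162}{197} + \frac{43343}{\frac{24466}{11221}} = - \frac{162}{197} + 43343 \cdot \frac{11221}{24466} = - \frac{162}{197} + \frac{486351803}{24466} = \frac{95807341699}{4819802}$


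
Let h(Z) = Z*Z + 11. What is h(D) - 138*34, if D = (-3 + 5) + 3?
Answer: -4656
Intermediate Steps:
D = 5 (D = 2 + 3 = 5)
h(Z) = 11 + Z² (h(Z) = Z² + 11 = 11 + Z²)
h(D) - 138*34 = (11 + 5²) - 138*34 = (11 + 25) - 4692 = 36 - 4692 = -4656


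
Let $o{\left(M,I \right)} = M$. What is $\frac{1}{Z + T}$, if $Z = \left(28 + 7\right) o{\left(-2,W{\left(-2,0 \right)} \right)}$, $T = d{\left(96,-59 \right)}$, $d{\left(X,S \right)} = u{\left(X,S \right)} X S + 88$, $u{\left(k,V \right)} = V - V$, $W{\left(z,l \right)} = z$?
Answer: $\frac{1}{18} \approx 0.055556$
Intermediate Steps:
$u{\left(k,V \right)} = 0$
$d{\left(X,S \right)} = 88$ ($d{\left(X,S \right)} = 0 X S + 88 = 0 S + 88 = 0 + 88 = 88$)
$T = 88$
$Z = -70$ ($Z = \left(28 + 7\right) \left(-2\right) = 35 \left(-2\right) = -70$)
$\frac{1}{Z + T} = \frac{1}{-70 + 88} = \frac{1}{18}$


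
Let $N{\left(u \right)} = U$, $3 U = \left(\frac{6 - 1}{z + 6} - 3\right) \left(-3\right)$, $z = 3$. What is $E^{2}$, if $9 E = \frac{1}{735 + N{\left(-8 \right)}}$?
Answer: $\frac{1}{44049769} \approx 2.2702 \cdot 10^{-8}$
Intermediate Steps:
$U = \frac{22}{9}$ ($U = \frac{\left(\frac{6 - 1}{3 + 6} - 3\right) \left(-3\right)}{3} = \frac{\left(\frac{5}{9} - 3\right) \left(-3\right)}{3} = \frac{\left(- \frac{22}{9}\right) \left(-3\right)}{3} = \frac{1}{3} \cdot \frac{22}{3} = \frac{22}{9} \approx 2.4444$)
$N{\left(u \right)} = \frac{22}{9}$
$E = \frac{1}{6637}$ ($E = \frac{1}{9 \left(735 + \frac{22}{9}\right)} = \frac{1}{9 \cdot \frac{6637}{9}} = \frac{1}{9} \cdot \frac{9}{6637} = \frac{1}{6637} \approx 0.00015067$)
$E^{2} = \left(\frac{1}{6637}\right)^{2} = \frac{1}{44049769}$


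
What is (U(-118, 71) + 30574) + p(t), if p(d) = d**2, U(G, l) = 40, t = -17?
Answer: 30903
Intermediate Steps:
(U(-118, 71) + 30574) + p(t) = (40 + 30574) + (-17)**2 = 30614 + 289 = 30903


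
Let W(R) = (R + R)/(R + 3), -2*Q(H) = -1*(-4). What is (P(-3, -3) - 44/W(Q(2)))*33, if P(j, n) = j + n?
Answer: 165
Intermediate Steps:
Q(H) = -2 (Q(H) = -(-1)*(-4)/2 = -1/2*4 = -2)
W(R) = 2*R/(3 + R) (W(R) = (2*R)/(3 + R) = 2*R/(3 + R))
(P(-3, -3) - 44/W(Q(2)))*33 = ((-3 - 3) - 44/(2*(-2)/(3 - 2)))*33 = (-6 - 44/(2*(-2)/1))*33 = (-6 - 44/(2*(-2)*1))*33 = (-6 - 44/(-4))*33 = (-6 - 44*(-1/4))*33 = (-6 + 11)*33 = 5*33 = 165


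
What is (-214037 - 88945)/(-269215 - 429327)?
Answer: 151491/349271 ≈ 0.43373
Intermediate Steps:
(-214037 - 88945)/(-269215 - 429327) = -302982/(-698542) = -302982*(-1/698542) = 151491/349271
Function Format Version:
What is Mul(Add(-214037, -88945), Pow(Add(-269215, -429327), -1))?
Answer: Rational(151491, 349271) ≈ 0.43373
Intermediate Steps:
Mul(Add(-214037, -88945), Pow(Add(-269215, -429327), -1)) = Mul(-302982, Pow(-698542, -1)) = Mul(-302982, Rational(-1, 698542)) = Rational(151491, 349271)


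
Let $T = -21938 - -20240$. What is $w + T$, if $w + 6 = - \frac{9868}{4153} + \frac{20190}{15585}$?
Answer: $- \frac{7357366682}{4314967} \approx -1705.1$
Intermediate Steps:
$T = -1698$ ($T = -21938 + 20240 = -1698$)
$w = - \frac{30552716}{4314967}$ ($w = -6 + \left(- \frac{9868}{4153} + \frac{20190}{15585}\right) = -6 + \left(\left(-9868\right) \frac{1}{4153} + 20190 \cdot \frac{1}{15585}\right) = -6 + \left(- \frac{9868}{4153} + \frac{1346}{1039}\right) = -6 - \frac{4662914}{4314967} = - \frac{30552716}{4314967} \approx -7.0806$)
$w + T = - \frac{30552716}{4314967} - 1698 = - \frac{7357366682}{4314967}$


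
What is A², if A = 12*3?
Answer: 1296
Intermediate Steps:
A = 36
A² = 36² = 1296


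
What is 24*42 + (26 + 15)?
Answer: 1049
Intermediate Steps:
24*42 + (26 + 15) = 1008 + 41 = 1049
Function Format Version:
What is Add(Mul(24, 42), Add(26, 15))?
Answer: 1049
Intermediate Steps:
Add(Mul(24, 42), Add(26, 15)) = Add(1008, 41) = 1049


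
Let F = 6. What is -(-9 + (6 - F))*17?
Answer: 153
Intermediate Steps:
-(-9 + (6 - F))*17 = -(-9 + (6 - 1*6))*17 = -(-9 + (6 - 6))*17 = -(-9 + 0)*17 = -1*(-9)*17 = 9*17 = 153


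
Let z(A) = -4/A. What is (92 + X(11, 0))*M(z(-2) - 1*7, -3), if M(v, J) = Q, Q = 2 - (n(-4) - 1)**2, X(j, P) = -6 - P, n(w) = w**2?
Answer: -19178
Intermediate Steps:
Q = -223 (Q = 2 - ((-4)**2 - 1)**2 = 2 - (16 - 1)**2 = 2 - 1*15**2 = 2 - 1*225 = 2 - 225 = -223)
M(v, J) = -223
(92 + X(11, 0))*M(z(-2) - 1*7, -3) = (92 + (-6 - 1*0))*(-223) = (92 + (-6 + 0))*(-223) = (92 - 6)*(-223) = 86*(-223) = -19178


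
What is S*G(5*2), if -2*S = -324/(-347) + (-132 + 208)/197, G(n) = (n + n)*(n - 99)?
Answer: 80278000/68359 ≈ 1174.4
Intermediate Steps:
G(n) = 2*n*(-99 + n) (G(n) = (2*n)*(-99 + n) = 2*n*(-99 + n))
S = -45100/68359 (S = -(-324/(-347) + (-132 + 208)/197)/2 = -(-324*(-1/347) + 76*(1/197))/2 = -(324/347 + 76/197)/2 = -1/2*90200/68359 = -45100/68359 ≈ -0.65975)
S*G(5*2) = -90200*5*2*(-99 + 5*2)/68359 = -90200*10*(-99 + 10)/68359 = -90200*10*(-89)/68359 = -45100/68359*(-1780) = 80278000/68359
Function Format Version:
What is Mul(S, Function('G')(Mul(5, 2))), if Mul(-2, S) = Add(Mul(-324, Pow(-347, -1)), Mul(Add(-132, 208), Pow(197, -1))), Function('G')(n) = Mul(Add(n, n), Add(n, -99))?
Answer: Rational(80278000, 68359) ≈ 1174.4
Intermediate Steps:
Function('G')(n) = Mul(2, n, Add(-99, n)) (Function('G')(n) = Mul(Mul(2, n), Add(-99, n)) = Mul(2, n, Add(-99, n)))
S = Rational(-45100, 68359) (S = Mul(Rational(-1, 2), Add(Mul(-324, Pow(-347, -1)), Mul(Add(-132, 208), Pow(197, -1)))) = Mul(Rational(-1, 2), Add(Mul(-324, Rational(-1, 347)), Mul(76, Rational(1, 197)))) = Mul(Rational(-1, 2), Add(Rational(324, 347), Rational(76, 197))) = Mul(Rational(-1, 2), Rational(90200, 68359)) = Rational(-45100, 68359) ≈ -0.65975)
Mul(S, Function('G')(Mul(5, 2))) = Mul(Rational(-45100, 68359), Mul(2, Mul(5, 2), Add(-99, Mul(5, 2)))) = Mul(Rational(-45100, 68359), Mul(2, 10, Add(-99, 10))) = Mul(Rational(-45100, 68359), Mul(2, 10, -89)) = Mul(Rational(-45100, 68359), -1780) = Rational(80278000, 68359)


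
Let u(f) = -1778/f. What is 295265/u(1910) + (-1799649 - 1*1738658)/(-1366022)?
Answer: -55026444058961/173484794 ≈ -3.1718e+5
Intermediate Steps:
295265/u(1910) + (-1799649 - 1*1738658)/(-1366022) = 295265/((-1778/1910)) + (-1799649 - 1*1738658)/(-1366022) = 295265/((-1778*1/1910)) + (-1799649 - 1738658)*(-1/1366022) = 295265/(-889/955) - 3538307*(-1/1366022) = 295265*(-955/889) + 3538307/1366022 = -281978075/889 + 3538307/1366022 = -55026444058961/173484794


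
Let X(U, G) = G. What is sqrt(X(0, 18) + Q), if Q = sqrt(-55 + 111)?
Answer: sqrt(18 + 2*sqrt(14)) ≈ 5.0481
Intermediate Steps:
Q = 2*sqrt(14) (Q = sqrt(56) = 2*sqrt(14) ≈ 7.4833)
sqrt(X(0, 18) + Q) = sqrt(18 + 2*sqrt(14))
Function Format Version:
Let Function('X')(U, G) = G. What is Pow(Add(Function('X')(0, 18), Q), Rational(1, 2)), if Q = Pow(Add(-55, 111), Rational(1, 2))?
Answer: Pow(Add(18, Mul(2, Pow(14, Rational(1, 2)))), Rational(1, 2)) ≈ 5.0481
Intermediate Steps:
Q = Mul(2, Pow(14, Rational(1, 2))) (Q = Pow(56, Rational(1, 2)) = Mul(2, Pow(14, Rational(1, 2))) ≈ 7.4833)
Pow(Add(Function('X')(0, 18), Q), Rational(1, 2)) = Pow(Add(18, Mul(2, Pow(14, Rational(1, 2)))), Rational(1, 2))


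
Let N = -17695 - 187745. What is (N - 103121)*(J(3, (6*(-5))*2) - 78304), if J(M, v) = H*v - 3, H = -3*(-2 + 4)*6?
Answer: 23495994467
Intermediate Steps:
H = -36 (H = -6*6 = -3*12 = -36)
J(M, v) = -3 - 36*v (J(M, v) = -36*v - 3 = -3 - 36*v)
N = -205440
(N - 103121)*(J(3, (6*(-5))*2) - 78304) = (-205440 - 103121)*((-3 - 36*6*(-5)*2) - 78304) = -308561*((-3 - (-1080)*2) - 78304) = -308561*((-3 - 36*(-60)) - 78304) = -308561*((-3 + 2160) - 78304) = -308561*(2157 - 78304) = -308561*(-76147) = 23495994467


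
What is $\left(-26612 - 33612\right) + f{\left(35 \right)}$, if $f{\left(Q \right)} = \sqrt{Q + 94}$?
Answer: $-60224 + \sqrt{129} \approx -60213.0$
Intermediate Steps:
$f{\left(Q \right)} = \sqrt{94 + Q}$
$\left(-26612 - 33612\right) + f{\left(35 \right)} = \left(-26612 - 33612\right) + \sqrt{94 + 35} = -60224 + \sqrt{129}$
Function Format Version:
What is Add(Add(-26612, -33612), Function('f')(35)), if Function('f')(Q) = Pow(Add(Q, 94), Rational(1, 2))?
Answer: Add(-60224, Pow(129, Rational(1, 2))) ≈ -60213.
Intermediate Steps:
Function('f')(Q) = Pow(Add(94, Q), Rational(1, 2))
Add(Add(-26612, -33612), Function('f')(35)) = Add(Add(-26612, -33612), Pow(Add(94, 35), Rational(1, 2))) = Add(-60224, Pow(129, Rational(1, 2)))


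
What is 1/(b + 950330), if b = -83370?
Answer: 1/866960 ≈ 1.1535e-6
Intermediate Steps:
1/(b + 950330) = 1/(-83370 + 950330) = 1/866960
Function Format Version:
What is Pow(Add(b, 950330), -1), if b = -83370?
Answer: Rational(1, 866960) ≈ 1.1535e-6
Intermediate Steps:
Pow(Add(b, 950330), -1) = Pow(Add(-83370, 950330), -1) = Pow(866960, -1) = Rational(1, 866960)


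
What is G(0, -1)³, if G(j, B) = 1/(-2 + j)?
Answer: -⅛ ≈ -0.12500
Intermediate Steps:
G(0, -1)³ = (1/(-2 + 0))³ = (1/(-2))³ = (-½)³ = -⅛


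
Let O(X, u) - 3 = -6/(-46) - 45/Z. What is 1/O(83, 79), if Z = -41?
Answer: 943/3987 ≈ 0.23652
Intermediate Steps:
O(X, u) = 3987/943 (O(X, u) = 3 + (-6/(-46) - 45/(-41)) = 3 + (-6*(-1/46) - 45*(-1/41)) = 3 + (3/23 + 45/41) = 3 + 1158/943 = 3987/943)
1/O(83, 79) = 1/(3987/943) = 943/3987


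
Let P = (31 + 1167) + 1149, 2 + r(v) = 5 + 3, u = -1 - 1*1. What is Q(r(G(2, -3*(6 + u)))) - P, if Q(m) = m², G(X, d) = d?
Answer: -2311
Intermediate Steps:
u = -2 (u = -1 - 1 = -2)
r(v) = 6 (r(v) = -2 + (5 + 3) = -2 + 8 = 6)
P = 2347 (P = 1198 + 1149 = 2347)
Q(r(G(2, -3*(6 + u)))) - P = 6² - 1*2347 = 36 - 2347 = -2311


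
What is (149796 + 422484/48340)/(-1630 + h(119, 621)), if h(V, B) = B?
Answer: -1810390281/12193765 ≈ -148.47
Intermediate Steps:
(149796 + 422484/48340)/(-1630 + h(119, 621)) = (149796 + 422484/48340)/(-1630 + 621) = (149796 + 422484*(1/48340))/(-1009) = (149796 + 105621/12085)*(-1/1009) = (1810390281/12085)*(-1/1009) = -1810390281/12193765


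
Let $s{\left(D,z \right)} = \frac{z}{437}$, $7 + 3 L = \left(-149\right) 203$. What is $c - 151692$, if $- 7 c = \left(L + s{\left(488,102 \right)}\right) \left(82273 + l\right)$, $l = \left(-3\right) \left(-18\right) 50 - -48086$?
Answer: $\frac{585913326448}{3059} \approx 1.9154 \cdot 10^{8}$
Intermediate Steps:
$l = 50786$ ($l = 54 \cdot 50 + 48086 = 2700 + 48086 = 50786$)
$L = - \frac{30254}{3}$ ($L = - \frac{7}{3} + \frac{\left(-149\right) 203}{3} = - \frac{7}{3} + \frac{1}{3} \left(-30247\right) = - \frac{7}{3} - \frac{30247}{3} = - \frac{30254}{3} \approx -10085.0$)
$s{\left(D,z \right)} = \frac{z}{437}$ ($s{\left(D,z \right)} = z \frac{1}{437} = \frac{z}{437}$)
$c = \frac{586377352276}{3059}$ ($c = - \frac{\left(- \frac{30254}{3} + \frac{1}{437} \cdot 102\right) \left(82273 + 50786\right)}{7} = - \frac{\left(- \frac{30254}{3} + \frac{102}{437}\right) 133059}{7} = - \frac{\left(- \frac{13220692}{1311}\right) 133059}{7} = \left(- \frac{1}{7}\right) \left(- \frac{586377352276}{437}\right) = \frac{586377352276}{3059} \approx 1.9169 \cdot 10^{8}$)
$c - 151692 = \frac{586377352276}{3059} - 151692 = \frac{585913326448}{3059}$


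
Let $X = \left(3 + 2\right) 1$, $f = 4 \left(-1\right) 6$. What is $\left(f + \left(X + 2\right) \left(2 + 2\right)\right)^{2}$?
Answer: $16$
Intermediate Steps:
$f = -24$ ($f = \left(-4\right) 6 = -24$)
$X = 5$ ($X = 5 \cdot 1 = 5$)
$\left(f + \left(X + 2\right) \left(2 + 2\right)\right)^{2} = \left(-24 + \left(5 + 2\right) \left(2 + 2\right)\right)^{2} = \left(-24 + 7 \cdot 4\right)^{2} = \left(-24 + 28\right)^{2} = 4^{2} = 16$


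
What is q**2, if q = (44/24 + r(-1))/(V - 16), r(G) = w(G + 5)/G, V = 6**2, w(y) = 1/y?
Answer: 361/57600 ≈ 0.0062674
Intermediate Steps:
w(y) = 1/y
V = 36
r(G) = 1/(G*(5 + G)) (r(G) = 1/((G + 5)*G) = 1/((5 + G)*G) = 1/(G*(5 + G)))
q = 19/240 (q = (44/24 + 1/((-1)*(5 - 1)))/(36 - 16) = (44*(1/24) - 1/4)/20 = (11/6 - 1*1/4)*(1/20) = (11/6 - 1/4)*(1/20) = (19/12)*(1/20) = 19/240 ≈ 0.079167)
q**2 = (19/240)**2 = 361/57600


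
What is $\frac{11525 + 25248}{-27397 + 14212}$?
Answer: $- \frac{36773}{13185} \approx -2.789$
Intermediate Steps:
$\frac{11525 + 25248}{-27397 + 14212} = \frac{36773}{-13185} = 36773 \left(- \frac{1}{13185}\right) = - \frac{36773}{13185}$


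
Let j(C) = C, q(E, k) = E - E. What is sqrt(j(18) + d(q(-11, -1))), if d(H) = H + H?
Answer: 3*sqrt(2) ≈ 4.2426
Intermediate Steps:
q(E, k) = 0
d(H) = 2*H
sqrt(j(18) + d(q(-11, -1))) = sqrt(18 + 2*0) = sqrt(18 + 0) = sqrt(18) = 3*sqrt(2)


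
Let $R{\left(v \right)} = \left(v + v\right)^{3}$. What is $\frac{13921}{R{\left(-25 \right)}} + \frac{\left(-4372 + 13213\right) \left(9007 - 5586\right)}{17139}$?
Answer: $\frac{1260131344327}{714125000} \approx 1764.6$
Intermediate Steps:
$R{\left(v \right)} = 8 v^{3}$ ($R{\left(v \right)} = \left(2 v\right)^{3} = 8 v^{3}$)
$\frac{13921}{R{\left(-25 \right)}} + \frac{\left(-4372 + 13213\right) \left(9007 - 5586\right)}{17139} = \frac{13921}{8 \left(-25\right)^{3}} + \frac{\left(-4372 + 13213\right) \left(9007 - 5586\right)}{17139} = \frac{13921}{8 \left(-15625\right)} + 8841 \cdot 3421 \cdot \frac{1}{17139} = \frac{13921}{-125000} + 30245061 \cdot \frac{1}{17139} = 13921 \left(- \frac{1}{125000}\right) + \frac{10081687}{5713} = - \frac{13921}{125000} + \frac{10081687}{5713} = \frac{1260131344327}{714125000}$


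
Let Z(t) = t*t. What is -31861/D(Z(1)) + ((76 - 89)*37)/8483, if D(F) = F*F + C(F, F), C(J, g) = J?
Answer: -270277825/16966 ≈ -15931.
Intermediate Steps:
Z(t) = t²
D(F) = F + F² (D(F) = F*F + F = F² + F = F + F²)
-31861/D(Z(1)) + ((76 - 89)*37)/8483 = -31861/(1 + 1²) + ((76 - 89)*37)/8483 = -31861/(1 + 1) - 13*37*(1/8483) = -31861/(1*2) - 481*1/8483 = -31861/2 - 481/8483 = -270277825/16966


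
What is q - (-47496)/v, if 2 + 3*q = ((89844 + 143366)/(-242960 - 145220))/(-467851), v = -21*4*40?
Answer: -18817863858111/1271272808260 ≈ -14.802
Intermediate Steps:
v = -3360 (v = -84*40 = -3360)
q = -12107352305/18161040118 (q = -⅔ + (((89844 + 143366)/(-242960 - 145220))/(-467851))/3 = -⅔ + ((233210/(-388180))*(-1/467851))/3 = -⅔ + ((233210*(-1/388180))*(-1/467851))/3 = -⅔ + (-23321/38818*(-1/467851))/3 = -⅔ + (⅓)*(23321/18161040118) = -⅔ + 23321/54483120354 = -12107352305/18161040118 ≈ -0.66667)
q - (-47496)/v = -12107352305/18161040118 - (-47496)/(-3360) = -12107352305/18161040118 - (-47496)*(-1)/3360 = -12107352305/18161040118 - 1*1979/140 = -12107352305/18161040118 - 1979/140 = -18817863858111/1271272808260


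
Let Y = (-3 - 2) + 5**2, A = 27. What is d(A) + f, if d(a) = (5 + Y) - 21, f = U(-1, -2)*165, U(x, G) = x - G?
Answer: 169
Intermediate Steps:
Y = 20 (Y = -5 + 25 = 20)
f = 165 (f = (-1 - 1*(-2))*165 = (-1 + 2)*165 = 1*165 = 165)
d(a) = 4 (d(a) = (5 + 20) - 21 = 25 - 21 = 4)
d(A) + f = 4 + 165 = 169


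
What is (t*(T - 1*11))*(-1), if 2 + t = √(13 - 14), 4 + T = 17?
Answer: 4 - 2*I ≈ 4.0 - 2.0*I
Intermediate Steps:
T = 13 (T = -4 + 17 = 13)
t = -2 + I (t = -2 + √(13 - 14) = -2 + √(-1) = -2 + I ≈ -2.0 + 1.0*I)
(t*(T - 1*11))*(-1) = ((-2 + I)*(13 - 1*11))*(-1) = ((-2 + I)*(13 - 11))*(-1) = ((-2 + I)*2)*(-1) = (-4 + 2*I)*(-1) = 4 - 2*I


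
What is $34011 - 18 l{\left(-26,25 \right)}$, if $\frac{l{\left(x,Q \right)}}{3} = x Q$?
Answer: $69111$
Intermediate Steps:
$l{\left(x,Q \right)} = 3 Q x$ ($l{\left(x,Q \right)} = 3 x Q = 3 Q x$)
$34011 - 18 l{\left(-26,25 \right)} = 34011 - 18 \cdot 3 \cdot 25 \left(-26\right) = 34011 - 18 \left(-1950\right) = 34011 - -35100 = 34011 + 35100 = 69111$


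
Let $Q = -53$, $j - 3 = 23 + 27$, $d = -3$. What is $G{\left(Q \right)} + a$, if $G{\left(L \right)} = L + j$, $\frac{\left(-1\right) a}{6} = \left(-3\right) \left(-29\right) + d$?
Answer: $-504$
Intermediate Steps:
$a = -504$ ($a = - 6 \left(\left(-3\right) \left(-29\right) - 3\right) = - 6 \left(87 - 3\right) = \left(-6\right) 84 = -504$)
$j = 53$ ($j = 3 + \left(23 + 27\right) = 3 + 50 = 53$)
$G{\left(L \right)} = 53 + L$ ($G{\left(L \right)} = L + 53 = 53 + L$)
$G{\left(Q \right)} + a = \left(53 - 53\right) - 504 = 0 - 504 = -504$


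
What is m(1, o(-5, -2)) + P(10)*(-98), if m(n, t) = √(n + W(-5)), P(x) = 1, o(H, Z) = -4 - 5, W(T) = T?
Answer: -98 + 2*I ≈ -98.0 + 2.0*I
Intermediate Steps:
o(H, Z) = -9
m(n, t) = √(-5 + n) (m(n, t) = √(n - 5) = √(-5 + n))
m(1, o(-5, -2)) + P(10)*(-98) = √(-5 + 1) + 1*(-98) = √(-4) - 98 = 2*I - 98 = -98 + 2*I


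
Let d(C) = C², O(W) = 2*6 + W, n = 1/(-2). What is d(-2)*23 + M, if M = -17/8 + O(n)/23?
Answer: 723/8 ≈ 90.375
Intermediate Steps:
n = -½ ≈ -0.50000
O(W) = 12 + W
M = -13/8 (M = -17/8 + (12 - ½)/23 = -17*⅛ + (23/2)*(1/23) = -17/8 + ½ = -13/8 ≈ -1.6250)
d(-2)*23 + M = (-2)²*23 - 13/8 = 4*23 - 13/8 = 92 - 13/8 = 723/8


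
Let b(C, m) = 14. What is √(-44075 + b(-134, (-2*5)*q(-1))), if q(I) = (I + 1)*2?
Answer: I*√44061 ≈ 209.91*I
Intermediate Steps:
q(I) = 2 + 2*I (q(I) = (1 + I)*2 = 2 + 2*I)
√(-44075 + b(-134, (-2*5)*q(-1))) = √(-44075 + 14) = √(-44061) = I*√44061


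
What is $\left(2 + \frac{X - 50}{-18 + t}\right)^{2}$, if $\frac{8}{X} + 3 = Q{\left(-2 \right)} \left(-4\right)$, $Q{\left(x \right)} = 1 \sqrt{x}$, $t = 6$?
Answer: $\frac{30583 i + 34040 \sqrt{2}}{36 \left(23 i + 24 \sqrt{2}\right)} \approx 38.623 - 1.1434 i$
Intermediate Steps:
$Q{\left(x \right)} = \sqrt{x}$
$X = \frac{8}{-3 - 4 i \sqrt{2}}$ ($X = \frac{8}{-3 + \sqrt{-2} \left(-4\right)} = \frac{8}{-3 + i \sqrt{2} \left(-4\right)} = \frac{8}{-3 - 4 i \sqrt{2}} \approx -0.58537 + 1.1038 i$)
$\left(2 + \frac{X - 50}{-18 + t}\right)^{2} = \left(2 + \frac{\left(- \frac{24}{41} + \frac{32 i \sqrt{2}}{41}\right) - 50}{-18 + 6}\right)^{2} = \left(2 + \frac{- \frac{2074}{41} + \frac{32 i \sqrt{2}}{41}}{-12}\right)^{2} = \left(2 + \left(- \frac{2074}{41} + \frac{32 i \sqrt{2}}{41}\right) \left(- \frac{1}{12}\right)\right)^{2} = \left(2 + \left(\frac{1037}{246} - \frac{8 i \sqrt{2}}{123}\right)\right)^{2} = \left(\frac{1529}{246} - \frac{8 i \sqrt{2}}{123}\right)^{2}$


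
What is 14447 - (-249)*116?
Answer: 43331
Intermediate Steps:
14447 - (-249)*116 = 14447 - 1*(-28884) = 14447 + 28884 = 43331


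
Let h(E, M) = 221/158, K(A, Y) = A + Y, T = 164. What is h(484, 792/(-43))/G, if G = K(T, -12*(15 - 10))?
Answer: 17/1264 ≈ 0.013449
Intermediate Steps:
G = 104 (G = 164 - 12*(15 - 10) = 164 - 12*5 = 164 - 60 = 104)
h(E, M) = 221/158 (h(E, M) = 221*(1/158) = 221/158)
h(484, 792/(-43))/G = (221/158)/104 = (221/158)*(1/104) = 17/1264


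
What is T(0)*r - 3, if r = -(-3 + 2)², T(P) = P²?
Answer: -3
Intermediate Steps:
r = -1 (r = -1*(-1)² = -1*1 = -1)
T(0)*r - 3 = 0²*(-1) - 3 = 0*(-1) - 3 = 0 - 3 = -3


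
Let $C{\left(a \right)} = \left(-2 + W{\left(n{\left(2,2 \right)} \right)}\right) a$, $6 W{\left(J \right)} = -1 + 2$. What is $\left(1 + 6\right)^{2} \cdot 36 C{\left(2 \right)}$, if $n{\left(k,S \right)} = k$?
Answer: $-6468$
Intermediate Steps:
$W{\left(J \right)} = \frac{1}{6}$ ($W{\left(J \right)} = \frac{-1 + 2}{6} = \frac{1}{6} \cdot 1 = \frac{1}{6}$)
$C{\left(a \right)} = - \frac{11 a}{6}$ ($C{\left(a \right)} = \left(-2 + \frac{1}{6}\right) a = - \frac{11 a}{6}$)
$\left(1 + 6\right)^{2} \cdot 36 C{\left(2 \right)} = \left(1 + 6\right)^{2} \cdot 36 \left(\left(- \frac{11}{6}\right) 2\right) = 7^{2} \cdot 36 \left(- \frac{11}{3}\right) = 49 \cdot 36 \left(- \frac{11}{3}\right) = 1764 \left(- \frac{11}{3}\right) = -6468$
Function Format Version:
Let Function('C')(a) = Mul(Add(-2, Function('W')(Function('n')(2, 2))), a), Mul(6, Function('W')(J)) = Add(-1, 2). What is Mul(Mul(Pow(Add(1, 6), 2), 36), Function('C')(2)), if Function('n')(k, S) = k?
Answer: -6468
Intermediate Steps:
Function('W')(J) = Rational(1, 6) (Function('W')(J) = Mul(Rational(1, 6), Add(-1, 2)) = Mul(Rational(1, 6), 1) = Rational(1, 6))
Function('C')(a) = Mul(Rational(-11, 6), a) (Function('C')(a) = Mul(Add(-2, Rational(1, 6)), a) = Mul(Rational(-11, 6), a))
Mul(Mul(Pow(Add(1, 6), 2), 36), Function('C')(2)) = Mul(Mul(Pow(Add(1, 6), 2), 36), Mul(Rational(-11, 6), 2)) = Mul(Mul(Pow(7, 2), 36), Rational(-11, 3)) = Mul(Mul(49, 36), Rational(-11, 3)) = Mul(1764, Rational(-11, 3)) = -6468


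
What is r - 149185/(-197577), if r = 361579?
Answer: 71439843268/197577 ≈ 3.6158e+5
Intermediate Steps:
r - 149185/(-197577) = 361579 - 149185/(-197577) = 361579 - 149185*(-1/197577) = 361579 + 149185/197577 = 71439843268/197577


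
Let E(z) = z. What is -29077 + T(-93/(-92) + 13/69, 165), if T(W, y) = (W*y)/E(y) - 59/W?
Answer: -2660743235/91356 ≈ -29125.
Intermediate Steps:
T(W, y) = W - 59/W (T(W, y) = (W*y)/y - 59/W = W - 59/W)
-29077 + T(-93/(-92) + 13/69, 165) = -29077 + ((-93/(-92) + 13/69) - 59/(-93/(-92) + 13/69)) = -29077 + ((-93*(-1/92) + 13*(1/69)) - 59/(-93*(-1/92) + 13*(1/69))) = -29077 + ((93/92 + 13/69) - 59/(93/92 + 13/69)) = -29077 + (331/276 - 59/331/276) = -29077 + (331/276 - 59*276/331) = -29077 + (331/276 - 16284/331) = -29077 - 4384823/91356 = -2660743235/91356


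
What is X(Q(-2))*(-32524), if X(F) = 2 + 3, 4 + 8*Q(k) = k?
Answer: -162620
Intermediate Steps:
Q(k) = -1/2 + k/8
X(F) = 5
X(Q(-2))*(-32524) = 5*(-32524) = -162620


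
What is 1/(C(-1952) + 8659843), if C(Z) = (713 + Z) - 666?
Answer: 1/8657938 ≈ 1.1550e-7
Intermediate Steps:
C(Z) = 47 + Z
1/(C(-1952) + 8659843) = 1/((47 - 1952) + 8659843) = 1/(-1905 + 8659843) = 1/8657938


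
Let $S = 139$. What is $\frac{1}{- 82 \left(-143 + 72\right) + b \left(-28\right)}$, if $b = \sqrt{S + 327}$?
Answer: $\frac{2911}{16765170} + \frac{7 \sqrt{466}}{8382585} \approx 0.00019166$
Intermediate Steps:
$b = \sqrt{466}$ ($b = \sqrt{139 + 327} = \sqrt{466} \approx 21.587$)
$\frac{1}{- 82 \left(-143 + 72\right) + b \left(-28\right)} = \frac{1}{- 82 \left(-143 + 72\right) + \sqrt{466} \left(-28\right)} = \frac{1}{\left(-82\right) \left(-71\right) - 28 \sqrt{466}} = \frac{1}{5822 - 28 \sqrt{466}}$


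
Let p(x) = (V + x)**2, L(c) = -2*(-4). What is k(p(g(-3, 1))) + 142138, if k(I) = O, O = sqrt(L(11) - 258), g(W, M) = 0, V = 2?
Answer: 142138 + 5*I*sqrt(10) ≈ 1.4214e+5 + 15.811*I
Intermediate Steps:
L(c) = 8
p(x) = (2 + x)**2
O = 5*I*sqrt(10) (O = sqrt(8 - 258) = sqrt(-250) = 5*I*sqrt(10) ≈ 15.811*I)
k(I) = 5*I*sqrt(10)
k(p(g(-3, 1))) + 142138 = 5*I*sqrt(10) + 142138 = 142138 + 5*I*sqrt(10)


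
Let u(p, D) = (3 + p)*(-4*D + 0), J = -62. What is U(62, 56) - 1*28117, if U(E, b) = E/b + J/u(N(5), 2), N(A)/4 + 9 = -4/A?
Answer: -71246215/2534 ≈ -28116.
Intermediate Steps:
N(A) = -36 - 16/A (N(A) = -36 + 4*(-4/A) = -36 - 16/A)
u(p, D) = -4*D*(3 + p) (u(p, D) = (3 + p)*(-4*D) = -4*D*(3 + p))
U(E, b) = -155/724 + E/b (U(E, b) = E/b - 62*(-1/(8*(3 + (-36 - 16/5)))) = E/b - 62*(-1/(8*(3 - 196/5))) = E/b - 62/((-4*2*(-181/5))) = E/b - 62/1448/5 = E/b - 62*5/1448 = E/b - 155/724 = -155/724 + E/b)
U(62, 56) - 1*28117 = (-155/724 + 62/56) - 1*28117 = (-155/724 + 62*(1/56)) - 28117 = (-155/724 + 31/28) - 28117 = 2263/2534 - 28117 = -71246215/2534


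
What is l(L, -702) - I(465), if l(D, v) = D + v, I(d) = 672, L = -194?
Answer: -1568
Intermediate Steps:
l(L, -702) - I(465) = (-194 - 702) - 1*672 = -896 - 672 = -1568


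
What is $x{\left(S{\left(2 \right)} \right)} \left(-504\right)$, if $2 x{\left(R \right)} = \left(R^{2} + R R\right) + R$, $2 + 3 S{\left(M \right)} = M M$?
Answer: $-392$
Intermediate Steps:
$S{\left(M \right)} = - \frac{2}{3} + \frac{M^{2}}{3}$ ($S{\left(M \right)} = - \frac{2}{3} + \frac{M M}{3} = - \frac{2}{3} + \frac{M^{2}}{3}$)
$x{\left(R \right)} = R^{2} + \frac{R}{2}$ ($x{\left(R \right)} = \frac{\left(R^{2} + R R\right) + R}{2} = \frac{\left(R^{2} + R^{2}\right) + R}{2} = \frac{2 R^{2} + R}{2} = \frac{R + 2 R^{2}}{2} = R^{2} + \frac{R}{2}$)
$x{\left(S{\left(2 \right)} \right)} \left(-504\right) = \left(- \frac{2}{3} + \frac{2^{2}}{3}\right) \left(\frac{1}{2} - \left(\frac{2}{3} - \frac{2^{2}}{3}\right)\right) \left(-504\right) = \left(- \frac{2}{3} + \frac{1}{3} \cdot 4\right) \left(\frac{1}{2} + \left(- \frac{2}{3} + \frac{1}{3} \cdot 4\right)\right) \left(-504\right) = \left(- \frac{2}{3} + \frac{4}{3}\right) \left(\frac{1}{2} + \left(- \frac{2}{3} + \frac{4}{3}\right)\right) \left(-504\right) = \frac{2 \left(\frac{1}{2} + \frac{2}{3}\right)}{3} \left(-504\right) = \frac{2}{3} \cdot \frac{7}{6} \left(-504\right) = \frac{7}{9} \left(-504\right) = -392$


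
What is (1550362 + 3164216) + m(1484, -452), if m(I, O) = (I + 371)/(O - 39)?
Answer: 2314855943/491 ≈ 4.7146e+6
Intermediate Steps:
m(I, O) = (371 + I)/(-39 + O)
(1550362 + 3164216) + m(1484, -452) = (1550362 + 3164216) + (371 + 1484)/(-39 - 452) = 4714578 + 1855/(-491) = 4714578 - 1/491*1855 = 4714578 - 1855/491 = 2314855943/491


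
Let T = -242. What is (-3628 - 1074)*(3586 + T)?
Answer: -15723488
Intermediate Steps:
(-3628 - 1074)*(3586 + T) = (-3628 - 1074)*(3586 - 242) = -4702*3344 = -15723488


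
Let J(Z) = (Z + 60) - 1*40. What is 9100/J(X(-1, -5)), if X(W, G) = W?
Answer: 9100/19 ≈ 478.95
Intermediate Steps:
J(Z) = 20 + Z (J(Z) = (60 + Z) - 40 = 20 + Z)
9100/J(X(-1, -5)) = 9100/(20 - 1) = 9100/19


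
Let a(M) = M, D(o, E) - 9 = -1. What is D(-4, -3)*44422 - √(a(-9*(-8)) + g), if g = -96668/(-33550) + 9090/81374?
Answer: 355376 - 13*√18364769129/203435 ≈ 3.5537e+5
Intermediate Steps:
D(o, E) = 8 (D(o, E) = 9 - 1 = 8)
g = 3044423/1017175 (g = -96668*(-1/33550) + 9090*(1/81374) = 4394/1525 + 4545/40687 = 3044423/1017175 ≈ 2.9930)
D(-4, -3)*44422 - √(a(-9*(-8)) + g) = 8*44422 - √(-9*(-8) + 3044423/1017175) = 355376 - √(72 + 3044423/1017175) = 355376 - √(76281023/1017175) = 355376 - 13*√18364769129/203435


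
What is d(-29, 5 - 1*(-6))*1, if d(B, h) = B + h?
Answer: -18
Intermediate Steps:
d(-29, 5 - 1*(-6))*1 = (-29 + (5 - 1*(-6)))*1 = (-29 + (5 + 6))*1 = (-29 + 11)*1 = -18*1 = -18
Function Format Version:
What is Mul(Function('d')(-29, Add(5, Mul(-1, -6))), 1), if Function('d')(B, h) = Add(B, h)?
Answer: -18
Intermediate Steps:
Mul(Function('d')(-29, Add(5, Mul(-1, -6))), 1) = Mul(Add(-29, Add(5, Mul(-1, -6))), 1) = Mul(Add(-29, Add(5, 6)), 1) = Mul(Add(-29, 11), 1) = Mul(-18, 1) = -18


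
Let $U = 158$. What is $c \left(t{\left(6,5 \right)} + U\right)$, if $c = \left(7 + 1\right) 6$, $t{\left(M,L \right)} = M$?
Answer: $7872$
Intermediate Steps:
$c = 48$ ($c = 8 \cdot 6 = 48$)
$c \left(t{\left(6,5 \right)} + U\right) = 48 \left(6 + 158\right) = 48 \cdot 164 = 7872$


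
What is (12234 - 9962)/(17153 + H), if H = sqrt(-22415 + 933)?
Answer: 38971616/294246891 - 2272*I*sqrt(21482)/294246891 ≈ 0.13245 - 0.0011317*I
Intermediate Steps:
H = I*sqrt(21482) (H = sqrt(-21482) = I*sqrt(21482) ≈ 146.57*I)
(12234 - 9962)/(17153 + H) = (12234 - 9962)/(17153 + I*sqrt(21482)) = 2272/(17153 + I*sqrt(21482))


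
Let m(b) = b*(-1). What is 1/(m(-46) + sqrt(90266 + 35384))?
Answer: -23/61767 + 5*sqrt(5026)/123534 ≈ 0.0024971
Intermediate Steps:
m(b) = -b
1/(m(-46) + sqrt(90266 + 35384)) = 1/(-1*(-46) + sqrt(90266 + 35384)) = 1/(46 + sqrt(125650)) = 1/(46 + 5*sqrt(5026))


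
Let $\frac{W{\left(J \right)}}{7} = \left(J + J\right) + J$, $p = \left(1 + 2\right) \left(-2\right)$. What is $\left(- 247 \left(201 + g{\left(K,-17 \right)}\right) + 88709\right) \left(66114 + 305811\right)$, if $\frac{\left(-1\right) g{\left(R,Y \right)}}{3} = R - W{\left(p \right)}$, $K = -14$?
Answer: $45394933950$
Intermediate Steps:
$p = -6$ ($p = 3 \left(-2\right) = -6$)
$W{\left(J \right)} = 21 J$ ($W{\left(J \right)} = 7 \left(\left(J + J\right) + J\right) = 7 \left(2 J + J\right) = 7 \cdot 3 J = 21 J$)
$g{\left(R,Y \right)} = -378 - 3 R$ ($g{\left(R,Y \right)} = - 3 \left(R - 21 \left(-6\right)\right) = - 3 \left(R - -126\right) = - 3 \left(R + 126\right) = - 3 \left(126 + R\right) = -378 - 3 R$)
$\left(- 247 \left(201 + g{\left(K,-17 \right)}\right) + 88709\right) \left(66114 + 305811\right) = \left(- 247 \left(201 - 336\right) + 88709\right) \left(66114 + 305811\right) = \left(- 247 \left(201 + \left(-378 + 42\right)\right) + 88709\right) 371925 = \left(- 247 \left(201 - 336\right) + 88709\right) 371925 = \left(\left(-247\right) \left(-135\right) + 88709\right) 371925 = \left(33345 + 88709\right) 371925 = 122054 \cdot 371925 = 45394933950$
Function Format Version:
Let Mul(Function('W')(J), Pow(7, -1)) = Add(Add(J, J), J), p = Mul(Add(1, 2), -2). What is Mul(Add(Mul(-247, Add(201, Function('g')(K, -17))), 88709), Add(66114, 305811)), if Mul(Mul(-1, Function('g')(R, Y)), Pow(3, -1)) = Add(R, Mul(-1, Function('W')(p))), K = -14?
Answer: 45394933950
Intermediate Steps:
p = -6 (p = Mul(3, -2) = -6)
Function('W')(J) = Mul(21, J) (Function('W')(J) = Mul(7, Add(Add(J, J), J)) = Mul(7, Add(Mul(2, J), J)) = Mul(7, Mul(3, J)) = Mul(21, J))
Function('g')(R, Y) = Add(-378, Mul(-3, R)) (Function('g')(R, Y) = Mul(-3, Add(R, Mul(-1, Mul(21, -6)))) = Mul(-3, Add(R, Mul(-1, -126))) = Mul(-3, Add(R, 126)) = Mul(-3, Add(126, R)) = Add(-378, Mul(-3, R)))
Mul(Add(Mul(-247, Add(201, Function('g')(K, -17))), 88709), Add(66114, 305811)) = Mul(Add(Mul(-247, Add(201, Add(-378, Mul(-3, -14)))), 88709), Add(66114, 305811)) = Mul(Add(Mul(-247, Add(201, Add(-378, 42))), 88709), 371925) = Mul(Add(Mul(-247, Add(201, -336)), 88709), 371925) = Mul(Add(Mul(-247, -135), 88709), 371925) = Mul(Add(33345, 88709), 371925) = Mul(122054, 371925) = 45394933950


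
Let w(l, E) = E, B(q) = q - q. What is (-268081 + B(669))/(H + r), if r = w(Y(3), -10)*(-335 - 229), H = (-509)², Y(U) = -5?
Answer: -268081/264721 ≈ -1.0127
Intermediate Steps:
B(q) = 0
H = 259081
r = 5640 (r = -10*(-335 - 229) = -10*(-564) = 5640)
(-268081 + B(669))/(H + r) = (-268081 + 0)/(259081 + 5640) = -268081/264721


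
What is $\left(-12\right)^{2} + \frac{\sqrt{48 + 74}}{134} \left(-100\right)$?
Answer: $144 - \frac{50 \sqrt{122}}{67} \approx 135.76$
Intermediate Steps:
$\left(-12\right)^{2} + \frac{\sqrt{48 + 74}}{134} \left(-100\right) = 144 + \sqrt{122} \cdot \frac{1}{134} \left(-100\right) = 144 + \frac{\sqrt{122}}{134} \left(-100\right) = 144 - \frac{50 \sqrt{122}}{67}$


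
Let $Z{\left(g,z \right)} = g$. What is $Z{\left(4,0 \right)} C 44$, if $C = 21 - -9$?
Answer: $5280$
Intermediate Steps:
$C = 30$ ($C = 21 + 9 = 30$)
$Z{\left(4,0 \right)} C 44 = 4 \cdot 30 \cdot 44 = 120 \cdot 44 = 5280$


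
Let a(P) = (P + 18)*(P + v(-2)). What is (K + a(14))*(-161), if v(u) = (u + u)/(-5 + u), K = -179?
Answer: -46253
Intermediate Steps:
v(u) = 2*u/(-5 + u) (v(u) = (2*u)/(-5 + u) = 2*u/(-5 + u))
a(P) = (18 + P)*(4/7 + P) (a(P) = (P + 18)*(P + 2*(-2)/(-5 - 2)) = (18 + P)*(P + 2*(-2)/(-7)) = (18 + P)*(P + 2*(-2)*(-⅐)) = (18 + P)*(P + 4/7) = (18 + P)*(4/7 + P))
(K + a(14))*(-161) = (-179 + (72/7 + 14² + (130/7)*14))*(-161) = (-179 + (72/7 + 196 + 260))*(-161) = (-179 + 3264/7)*(-161) = (2011/7)*(-161) = -46253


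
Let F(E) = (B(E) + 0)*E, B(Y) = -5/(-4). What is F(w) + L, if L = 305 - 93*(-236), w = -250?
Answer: 43881/2 ≈ 21941.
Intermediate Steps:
B(Y) = 5/4 (B(Y) = -5*(-¼) = 5/4)
L = 22253 (L = 305 + 21948 = 22253)
F(E) = 5*E/4 (F(E) = (5/4 + 0)*E = 5*E/4)
F(w) + L = (5/4)*(-250) + 22253 = -625/2 + 22253 = 43881/2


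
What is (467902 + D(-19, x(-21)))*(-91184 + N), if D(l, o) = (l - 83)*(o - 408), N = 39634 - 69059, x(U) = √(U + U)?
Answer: -61452456462 + 12302118*I*√42 ≈ -6.1452e+10 + 7.9727e+7*I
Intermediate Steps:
x(U) = √2*√U (x(U) = √(2*U) = √2*√U)
N = -29425
D(l, o) = (-408 + o)*(-83 + l) (D(l, o) = (-83 + l)*(-408 + o) = (-408 + o)*(-83 + l))
(467902 + D(-19, x(-21)))*(-91184 + N) = (467902 + (33864 - 408*(-19) - 83*√2*√(-21) - 19*√2*√(-21)))*(-91184 - 29425) = (467902 + (33864 + 7752 - 83*√2*I*√21 - 19*√2*I*√21))*(-120609) = (467902 + (33864 + 7752 - 83*I*√42 - 19*I*√42))*(-120609) = (467902 + (41616 - 102*I*√42))*(-120609) = (509518 - 102*I*√42)*(-120609) = -61452456462 + 12302118*I*√42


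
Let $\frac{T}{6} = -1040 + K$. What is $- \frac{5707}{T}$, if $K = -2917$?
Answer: $\frac{5707}{23742} \approx 0.24038$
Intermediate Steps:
$T = -23742$ ($T = 6 \left(-1040 - 2917\right) = 6 \left(-3957\right) = -23742$)
$- \frac{5707}{T} = - \frac{5707}{-23742} = \left(-5707\right) \left(- \frac{1}{23742}\right) = \frac{5707}{23742}$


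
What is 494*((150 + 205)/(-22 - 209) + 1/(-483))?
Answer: -576992/759 ≈ -760.20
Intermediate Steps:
494*((150 + 205)/(-22 - 209) + 1/(-483)) = 494*(355/(-231) - 1/483) = 494*(355*(-1/231) - 1/483) = 494*(-355/231 - 1/483) = 494*(-1168/759) = -576992/759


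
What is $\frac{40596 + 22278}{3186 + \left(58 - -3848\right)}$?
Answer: $\frac{3493}{394} \approx 8.8655$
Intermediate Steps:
$\frac{40596 + 22278}{3186 + \left(58 - -3848\right)} = \frac{62874}{3186 + \left(58 + 3848\right)} = \frac{62874}{3186 + 3906} = \frac{62874}{7092} = 62874 \cdot \frac{1}{7092} = \frac{3493}{394}$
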